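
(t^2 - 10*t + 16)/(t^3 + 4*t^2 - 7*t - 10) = (t - 8)/(t^2 + 6*t + 5)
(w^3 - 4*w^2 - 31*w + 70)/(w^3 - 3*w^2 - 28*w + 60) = (w - 7)/(w - 6)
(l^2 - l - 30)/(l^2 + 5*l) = (l - 6)/l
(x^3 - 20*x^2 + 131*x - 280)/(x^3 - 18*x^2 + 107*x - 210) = (x - 8)/(x - 6)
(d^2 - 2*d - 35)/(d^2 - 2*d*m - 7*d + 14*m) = (d + 5)/(d - 2*m)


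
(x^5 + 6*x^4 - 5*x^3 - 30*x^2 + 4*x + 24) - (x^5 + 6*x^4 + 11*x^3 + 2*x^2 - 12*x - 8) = -16*x^3 - 32*x^2 + 16*x + 32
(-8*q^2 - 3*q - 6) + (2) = -8*q^2 - 3*q - 4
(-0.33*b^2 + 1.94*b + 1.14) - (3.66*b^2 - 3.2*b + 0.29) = -3.99*b^2 + 5.14*b + 0.85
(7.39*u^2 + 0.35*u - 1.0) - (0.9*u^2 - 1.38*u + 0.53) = 6.49*u^2 + 1.73*u - 1.53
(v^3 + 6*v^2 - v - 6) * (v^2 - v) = v^5 + 5*v^4 - 7*v^3 - 5*v^2 + 6*v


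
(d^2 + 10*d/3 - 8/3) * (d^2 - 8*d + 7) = d^4 - 14*d^3/3 - 67*d^2/3 + 134*d/3 - 56/3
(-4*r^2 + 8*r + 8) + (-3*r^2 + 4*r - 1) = -7*r^2 + 12*r + 7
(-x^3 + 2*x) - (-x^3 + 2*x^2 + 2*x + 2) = -2*x^2 - 2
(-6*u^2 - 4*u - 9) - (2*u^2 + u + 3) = -8*u^2 - 5*u - 12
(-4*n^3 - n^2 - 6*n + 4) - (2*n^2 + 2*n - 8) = -4*n^3 - 3*n^2 - 8*n + 12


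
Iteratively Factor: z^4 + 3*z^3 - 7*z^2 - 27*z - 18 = (z + 3)*(z^3 - 7*z - 6) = (z + 2)*(z + 3)*(z^2 - 2*z - 3) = (z - 3)*(z + 2)*(z + 3)*(z + 1)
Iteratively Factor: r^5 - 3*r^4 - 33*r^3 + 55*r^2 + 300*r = (r - 5)*(r^4 + 2*r^3 - 23*r^2 - 60*r) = (r - 5)^2*(r^3 + 7*r^2 + 12*r) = (r - 5)^2*(r + 3)*(r^2 + 4*r) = r*(r - 5)^2*(r + 3)*(r + 4)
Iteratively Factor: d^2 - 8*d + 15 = (d - 5)*(d - 3)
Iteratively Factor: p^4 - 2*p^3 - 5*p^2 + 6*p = (p)*(p^3 - 2*p^2 - 5*p + 6) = p*(p - 1)*(p^2 - p - 6) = p*(p - 1)*(p + 2)*(p - 3)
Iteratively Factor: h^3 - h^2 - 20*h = (h)*(h^2 - h - 20) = h*(h + 4)*(h - 5)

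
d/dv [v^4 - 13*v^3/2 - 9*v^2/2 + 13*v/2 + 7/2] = 4*v^3 - 39*v^2/2 - 9*v + 13/2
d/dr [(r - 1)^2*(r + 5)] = 3*(r - 1)*(r + 3)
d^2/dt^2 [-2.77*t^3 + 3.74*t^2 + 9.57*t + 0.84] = 7.48 - 16.62*t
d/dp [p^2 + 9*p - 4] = 2*p + 9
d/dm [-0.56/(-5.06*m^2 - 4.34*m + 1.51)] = (-5.6672*m - 2.4304)/(5.06*m^2 + 4.34*m - 1.51)^2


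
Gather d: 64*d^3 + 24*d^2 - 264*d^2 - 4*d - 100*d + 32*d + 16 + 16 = 64*d^3 - 240*d^2 - 72*d + 32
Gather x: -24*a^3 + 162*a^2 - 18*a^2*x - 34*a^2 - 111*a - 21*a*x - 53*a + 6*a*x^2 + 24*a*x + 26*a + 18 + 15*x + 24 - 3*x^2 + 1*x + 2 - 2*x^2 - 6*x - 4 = -24*a^3 + 128*a^2 - 138*a + x^2*(6*a - 5) + x*(-18*a^2 + 3*a + 10) + 40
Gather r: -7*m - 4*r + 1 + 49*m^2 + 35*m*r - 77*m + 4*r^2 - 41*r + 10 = 49*m^2 - 84*m + 4*r^2 + r*(35*m - 45) + 11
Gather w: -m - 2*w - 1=-m - 2*w - 1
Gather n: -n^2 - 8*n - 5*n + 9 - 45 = -n^2 - 13*n - 36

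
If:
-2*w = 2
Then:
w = -1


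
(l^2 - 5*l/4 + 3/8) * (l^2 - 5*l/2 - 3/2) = l^4 - 15*l^3/4 + 2*l^2 + 15*l/16 - 9/16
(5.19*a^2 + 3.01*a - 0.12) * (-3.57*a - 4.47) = -18.5283*a^3 - 33.945*a^2 - 13.0263*a + 0.5364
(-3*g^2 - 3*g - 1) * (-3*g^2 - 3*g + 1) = 9*g^4 + 18*g^3 + 9*g^2 - 1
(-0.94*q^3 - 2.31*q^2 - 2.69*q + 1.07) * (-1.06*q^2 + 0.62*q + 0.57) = 0.9964*q^5 + 1.8658*q^4 + 0.8834*q^3 - 4.1187*q^2 - 0.8699*q + 0.6099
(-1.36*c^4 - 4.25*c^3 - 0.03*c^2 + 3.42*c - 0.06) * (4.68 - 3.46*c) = 4.7056*c^5 + 8.3402*c^4 - 19.7862*c^3 - 11.9736*c^2 + 16.2132*c - 0.2808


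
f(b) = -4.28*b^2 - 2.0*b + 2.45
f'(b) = -8.56*b - 2.0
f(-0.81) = 1.26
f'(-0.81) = 4.93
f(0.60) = -0.29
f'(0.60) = -7.14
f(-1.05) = -0.17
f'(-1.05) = 6.99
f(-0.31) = 2.66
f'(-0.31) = 0.65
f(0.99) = -3.72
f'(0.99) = -10.47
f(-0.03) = 2.51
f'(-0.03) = -1.74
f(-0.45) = 2.48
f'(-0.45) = 1.85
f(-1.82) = -8.09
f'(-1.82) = 13.58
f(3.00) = -42.07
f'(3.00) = -27.68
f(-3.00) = -30.07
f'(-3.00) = 23.68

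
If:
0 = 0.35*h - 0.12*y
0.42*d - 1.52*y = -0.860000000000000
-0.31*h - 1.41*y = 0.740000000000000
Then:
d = -3.81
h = -0.17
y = -0.49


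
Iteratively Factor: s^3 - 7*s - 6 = (s + 2)*(s^2 - 2*s - 3) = (s - 3)*(s + 2)*(s + 1)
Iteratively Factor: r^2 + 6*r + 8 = (r + 2)*(r + 4)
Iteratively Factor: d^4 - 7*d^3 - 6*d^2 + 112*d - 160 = (d - 5)*(d^3 - 2*d^2 - 16*d + 32) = (d - 5)*(d - 4)*(d^2 + 2*d - 8) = (d - 5)*(d - 4)*(d + 4)*(d - 2)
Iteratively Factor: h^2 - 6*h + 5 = (h - 1)*(h - 5)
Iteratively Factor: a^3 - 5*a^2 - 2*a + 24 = (a + 2)*(a^2 - 7*a + 12) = (a - 4)*(a + 2)*(a - 3)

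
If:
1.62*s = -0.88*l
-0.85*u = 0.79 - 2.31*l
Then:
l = 0.367965367965368*u + 0.341991341991342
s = -0.199882422104644*u - 0.185773074661964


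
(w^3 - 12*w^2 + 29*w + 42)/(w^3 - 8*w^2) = (w^3 - 12*w^2 + 29*w + 42)/(w^2*(w - 8))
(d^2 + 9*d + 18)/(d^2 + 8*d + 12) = (d + 3)/(d + 2)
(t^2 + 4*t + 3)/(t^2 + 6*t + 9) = (t + 1)/(t + 3)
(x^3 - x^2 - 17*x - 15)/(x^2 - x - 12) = (x^2 - 4*x - 5)/(x - 4)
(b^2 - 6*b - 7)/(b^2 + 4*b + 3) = (b - 7)/(b + 3)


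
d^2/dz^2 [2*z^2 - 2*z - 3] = 4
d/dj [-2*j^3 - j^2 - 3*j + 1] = -6*j^2 - 2*j - 3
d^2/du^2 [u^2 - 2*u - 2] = 2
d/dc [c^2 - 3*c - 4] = 2*c - 3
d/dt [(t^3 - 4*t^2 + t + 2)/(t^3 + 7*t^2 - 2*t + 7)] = (11*t^4 - 6*t^3 + 16*t^2 - 84*t + 11)/(t^6 + 14*t^5 + 45*t^4 - 14*t^3 + 102*t^2 - 28*t + 49)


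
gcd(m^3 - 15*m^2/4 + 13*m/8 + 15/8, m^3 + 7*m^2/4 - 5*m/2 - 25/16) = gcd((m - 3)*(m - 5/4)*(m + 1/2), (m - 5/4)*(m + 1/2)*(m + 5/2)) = m^2 - 3*m/4 - 5/8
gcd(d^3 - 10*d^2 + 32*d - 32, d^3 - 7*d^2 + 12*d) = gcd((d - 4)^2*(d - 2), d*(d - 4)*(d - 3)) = d - 4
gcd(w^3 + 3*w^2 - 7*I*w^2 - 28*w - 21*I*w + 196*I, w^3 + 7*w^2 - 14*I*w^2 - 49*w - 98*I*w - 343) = w^2 + w*(7 - 7*I) - 49*I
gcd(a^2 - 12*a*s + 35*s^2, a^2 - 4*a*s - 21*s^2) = -a + 7*s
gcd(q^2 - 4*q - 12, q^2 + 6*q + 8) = q + 2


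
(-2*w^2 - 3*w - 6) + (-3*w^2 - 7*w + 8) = -5*w^2 - 10*w + 2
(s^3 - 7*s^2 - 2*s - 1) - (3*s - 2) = s^3 - 7*s^2 - 5*s + 1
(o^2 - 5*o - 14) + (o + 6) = o^2 - 4*o - 8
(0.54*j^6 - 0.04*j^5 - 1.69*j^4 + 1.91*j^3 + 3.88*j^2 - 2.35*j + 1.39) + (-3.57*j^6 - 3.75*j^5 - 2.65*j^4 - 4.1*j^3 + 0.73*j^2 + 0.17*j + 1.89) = -3.03*j^6 - 3.79*j^5 - 4.34*j^4 - 2.19*j^3 + 4.61*j^2 - 2.18*j + 3.28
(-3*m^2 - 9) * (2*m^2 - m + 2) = -6*m^4 + 3*m^3 - 24*m^2 + 9*m - 18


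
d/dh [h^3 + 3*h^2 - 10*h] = 3*h^2 + 6*h - 10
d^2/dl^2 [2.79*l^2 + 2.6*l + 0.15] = 5.58000000000000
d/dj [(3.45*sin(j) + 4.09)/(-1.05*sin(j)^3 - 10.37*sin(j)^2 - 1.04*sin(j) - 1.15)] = (7.245*sin(j)^3 + 48.66*sin(j)^2 + 84.8266*sin(j) + 0.2861)*cos(j)/(1.1025*sin(j)^6 + 21.777*sin(j)^5 + 109.7209*sin(j)^4 + 23.9846*sin(j)^3 + 24.9326*sin(j)^2 + 2.392*sin(j) + 1.3225)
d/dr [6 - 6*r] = -6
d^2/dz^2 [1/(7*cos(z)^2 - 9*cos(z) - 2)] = (196*sin(z)^4 - 235*sin(z)^2 + 873*cos(z)/4 - 189*cos(3*z)/4 - 151)/(7*sin(z)^2 + 9*cos(z) - 5)^3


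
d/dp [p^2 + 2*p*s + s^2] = 2*p + 2*s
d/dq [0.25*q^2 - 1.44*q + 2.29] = 0.5*q - 1.44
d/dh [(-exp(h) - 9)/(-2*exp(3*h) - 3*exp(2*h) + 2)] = (-6*(exp(h) + 1)*(exp(h) + 9)*exp(h) + 2*exp(3*h) + 3*exp(2*h) - 2)*exp(h)/(2*exp(3*h) + 3*exp(2*h) - 2)^2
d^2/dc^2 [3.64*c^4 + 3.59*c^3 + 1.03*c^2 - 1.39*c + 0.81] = 43.68*c^2 + 21.54*c + 2.06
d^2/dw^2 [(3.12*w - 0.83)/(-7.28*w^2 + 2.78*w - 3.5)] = (-(3.12*w - 0.83)*(14.56*w - 2.78)*(29.12*w - 5.56) + (136.2816*w - 29.432)*(7.28*w^2 - 2.78*w + 3.5))/(7.28*w^2 - 2.78*w + 3.5)^3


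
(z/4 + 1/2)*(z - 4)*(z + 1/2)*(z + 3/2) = z^4/4 - 45*z^2/16 - 35*z/8 - 3/2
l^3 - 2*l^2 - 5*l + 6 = (l - 3)*(l - 1)*(l + 2)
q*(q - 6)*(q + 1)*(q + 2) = q^4 - 3*q^3 - 16*q^2 - 12*q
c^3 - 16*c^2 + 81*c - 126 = (c - 7)*(c - 6)*(c - 3)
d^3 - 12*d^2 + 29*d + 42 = (d - 7)*(d - 6)*(d + 1)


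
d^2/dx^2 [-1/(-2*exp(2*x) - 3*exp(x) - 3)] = (2*(4*exp(x) + 3)^2*exp(x) - (8*exp(x) + 3)*(2*exp(2*x) + 3*exp(x) + 3))*exp(x)/(2*exp(2*x) + 3*exp(x) + 3)^3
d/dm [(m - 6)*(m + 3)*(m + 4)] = 3*m^2 + 2*m - 30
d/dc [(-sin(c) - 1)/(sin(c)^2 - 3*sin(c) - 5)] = (sin(c)^2 + 2*sin(c) + 2)*cos(c)/(sin(c)^2 - 3*sin(c) - 5)^2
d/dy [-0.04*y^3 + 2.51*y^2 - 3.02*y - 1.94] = -0.12*y^2 + 5.02*y - 3.02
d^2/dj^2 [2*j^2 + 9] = 4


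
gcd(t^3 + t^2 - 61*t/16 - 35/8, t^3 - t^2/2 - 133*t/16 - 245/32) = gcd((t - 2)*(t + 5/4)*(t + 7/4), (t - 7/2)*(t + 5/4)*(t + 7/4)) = t^2 + 3*t + 35/16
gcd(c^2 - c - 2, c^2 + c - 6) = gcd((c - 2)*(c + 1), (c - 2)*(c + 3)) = c - 2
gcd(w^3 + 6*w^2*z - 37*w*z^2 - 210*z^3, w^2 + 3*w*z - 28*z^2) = w + 7*z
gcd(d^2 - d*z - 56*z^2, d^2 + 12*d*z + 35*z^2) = d + 7*z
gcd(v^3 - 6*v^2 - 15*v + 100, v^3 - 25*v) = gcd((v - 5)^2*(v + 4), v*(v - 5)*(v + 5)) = v - 5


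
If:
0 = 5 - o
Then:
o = 5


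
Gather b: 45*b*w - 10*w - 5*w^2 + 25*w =45*b*w - 5*w^2 + 15*w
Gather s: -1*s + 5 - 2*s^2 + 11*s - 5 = -2*s^2 + 10*s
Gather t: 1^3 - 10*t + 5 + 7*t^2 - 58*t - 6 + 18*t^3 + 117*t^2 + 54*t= 18*t^3 + 124*t^2 - 14*t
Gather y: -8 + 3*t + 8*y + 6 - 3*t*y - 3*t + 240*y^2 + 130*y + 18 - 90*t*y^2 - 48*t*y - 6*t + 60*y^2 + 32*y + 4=-6*t + y^2*(300 - 90*t) + y*(170 - 51*t) + 20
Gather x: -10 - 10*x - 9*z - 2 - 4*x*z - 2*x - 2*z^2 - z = x*(-4*z - 12) - 2*z^2 - 10*z - 12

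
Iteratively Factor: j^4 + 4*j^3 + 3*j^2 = (j)*(j^3 + 4*j^2 + 3*j) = j^2*(j^2 + 4*j + 3) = j^2*(j + 1)*(j + 3)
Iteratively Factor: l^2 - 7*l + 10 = (l - 2)*(l - 5)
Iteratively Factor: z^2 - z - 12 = (z - 4)*(z + 3)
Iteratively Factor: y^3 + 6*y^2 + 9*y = (y + 3)*(y^2 + 3*y) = (y + 3)^2*(y)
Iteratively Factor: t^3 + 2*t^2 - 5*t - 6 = (t + 1)*(t^2 + t - 6) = (t + 1)*(t + 3)*(t - 2)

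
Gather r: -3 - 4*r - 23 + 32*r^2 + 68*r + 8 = 32*r^2 + 64*r - 18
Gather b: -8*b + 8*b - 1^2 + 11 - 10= 0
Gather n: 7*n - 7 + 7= 7*n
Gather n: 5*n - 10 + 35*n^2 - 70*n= 35*n^2 - 65*n - 10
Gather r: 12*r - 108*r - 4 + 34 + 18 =48 - 96*r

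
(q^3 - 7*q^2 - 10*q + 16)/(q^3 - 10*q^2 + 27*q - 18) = (q^2 - 6*q - 16)/(q^2 - 9*q + 18)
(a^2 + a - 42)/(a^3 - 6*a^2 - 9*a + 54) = (a + 7)/(a^2 - 9)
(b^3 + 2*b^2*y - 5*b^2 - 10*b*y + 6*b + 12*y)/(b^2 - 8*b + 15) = (b^2 + 2*b*y - 2*b - 4*y)/(b - 5)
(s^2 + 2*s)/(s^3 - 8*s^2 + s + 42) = s/(s^2 - 10*s + 21)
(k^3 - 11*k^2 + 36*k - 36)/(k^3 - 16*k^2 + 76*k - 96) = (k - 3)/(k - 8)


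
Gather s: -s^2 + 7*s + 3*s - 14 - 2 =-s^2 + 10*s - 16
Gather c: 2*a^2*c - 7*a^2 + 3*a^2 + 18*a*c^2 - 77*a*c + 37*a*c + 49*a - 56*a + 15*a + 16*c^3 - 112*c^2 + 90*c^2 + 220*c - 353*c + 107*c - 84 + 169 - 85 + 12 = -4*a^2 + 8*a + 16*c^3 + c^2*(18*a - 22) + c*(2*a^2 - 40*a - 26) + 12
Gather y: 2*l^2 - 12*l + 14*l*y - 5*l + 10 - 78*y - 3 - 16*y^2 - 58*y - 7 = 2*l^2 - 17*l - 16*y^2 + y*(14*l - 136)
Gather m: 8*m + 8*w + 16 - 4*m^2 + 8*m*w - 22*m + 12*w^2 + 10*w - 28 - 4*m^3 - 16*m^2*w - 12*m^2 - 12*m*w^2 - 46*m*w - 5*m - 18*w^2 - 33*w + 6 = -4*m^3 + m^2*(-16*w - 16) + m*(-12*w^2 - 38*w - 19) - 6*w^2 - 15*w - 6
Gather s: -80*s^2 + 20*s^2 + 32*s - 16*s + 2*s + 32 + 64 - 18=-60*s^2 + 18*s + 78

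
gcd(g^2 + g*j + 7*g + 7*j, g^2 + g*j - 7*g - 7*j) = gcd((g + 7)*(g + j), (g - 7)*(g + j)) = g + j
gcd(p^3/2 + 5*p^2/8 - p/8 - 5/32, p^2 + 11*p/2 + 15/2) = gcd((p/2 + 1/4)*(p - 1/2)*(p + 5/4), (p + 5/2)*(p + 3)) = 1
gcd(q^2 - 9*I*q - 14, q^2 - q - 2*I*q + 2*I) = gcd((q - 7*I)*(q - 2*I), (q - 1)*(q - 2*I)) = q - 2*I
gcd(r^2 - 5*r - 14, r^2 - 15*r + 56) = r - 7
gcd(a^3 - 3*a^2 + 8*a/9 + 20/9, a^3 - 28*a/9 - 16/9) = a^2 - 4*a/3 - 4/3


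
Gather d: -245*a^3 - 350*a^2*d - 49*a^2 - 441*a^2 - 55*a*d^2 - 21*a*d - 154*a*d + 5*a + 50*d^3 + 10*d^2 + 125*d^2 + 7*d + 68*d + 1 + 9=-245*a^3 - 490*a^2 + 5*a + 50*d^3 + d^2*(135 - 55*a) + d*(-350*a^2 - 175*a + 75) + 10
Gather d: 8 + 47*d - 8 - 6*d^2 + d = -6*d^2 + 48*d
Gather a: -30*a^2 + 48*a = -30*a^2 + 48*a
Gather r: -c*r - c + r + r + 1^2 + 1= -c + r*(2 - c) + 2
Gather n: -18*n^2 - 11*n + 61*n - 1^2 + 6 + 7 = -18*n^2 + 50*n + 12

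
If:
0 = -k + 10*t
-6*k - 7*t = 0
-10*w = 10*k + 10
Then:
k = 0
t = 0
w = -1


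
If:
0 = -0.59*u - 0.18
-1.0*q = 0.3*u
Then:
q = 0.09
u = -0.31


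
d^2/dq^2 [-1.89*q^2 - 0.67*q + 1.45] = -3.78000000000000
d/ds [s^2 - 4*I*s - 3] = 2*s - 4*I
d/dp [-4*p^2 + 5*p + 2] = 5 - 8*p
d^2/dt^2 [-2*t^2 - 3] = -4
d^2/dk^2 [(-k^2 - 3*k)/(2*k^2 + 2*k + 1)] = 2*(-8*k^3 + 6*k^2 + 18*k + 5)/(8*k^6 + 24*k^5 + 36*k^4 + 32*k^3 + 18*k^2 + 6*k + 1)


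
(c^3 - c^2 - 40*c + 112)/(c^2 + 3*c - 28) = c - 4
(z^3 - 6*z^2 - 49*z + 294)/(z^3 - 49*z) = (z - 6)/z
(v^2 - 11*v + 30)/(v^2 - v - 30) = (v - 5)/(v + 5)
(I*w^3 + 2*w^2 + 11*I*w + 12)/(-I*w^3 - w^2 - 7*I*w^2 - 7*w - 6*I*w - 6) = (-w^2 + I*w - 12)/(w^2 + 7*w + 6)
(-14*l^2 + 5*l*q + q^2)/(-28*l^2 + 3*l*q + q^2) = (-2*l + q)/(-4*l + q)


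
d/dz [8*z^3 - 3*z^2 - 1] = 6*z*(4*z - 1)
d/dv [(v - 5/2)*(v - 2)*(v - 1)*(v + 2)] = 4*v^3 - 21*v^2/2 - 3*v + 14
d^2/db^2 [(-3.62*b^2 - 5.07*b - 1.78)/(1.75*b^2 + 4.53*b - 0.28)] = (26.3413499999999*b^3 - 43.3502999999999*b^2 - 99.5715*b - 88.227996)/(5.359375*b^6 + 41.619375*b^5 + 105.162225*b^4 + 79.641477*b^3 - 16.825956*b^2 + 1.065456*b - 0.021952)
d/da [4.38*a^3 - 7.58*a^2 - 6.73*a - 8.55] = 13.14*a^2 - 15.16*a - 6.73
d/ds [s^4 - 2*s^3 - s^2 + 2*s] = 4*s^3 - 6*s^2 - 2*s + 2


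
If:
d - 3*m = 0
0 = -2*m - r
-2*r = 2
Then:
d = 3/2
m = 1/2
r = -1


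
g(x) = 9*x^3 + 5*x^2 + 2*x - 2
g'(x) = 27*x^2 + 10*x + 2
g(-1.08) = -9.67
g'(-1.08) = 22.69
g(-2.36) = -97.17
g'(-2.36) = 128.78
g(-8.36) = -4927.77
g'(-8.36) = 1805.42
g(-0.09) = -2.15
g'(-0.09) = 1.32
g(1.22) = 24.22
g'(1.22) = 54.39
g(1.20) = 23.15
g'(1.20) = 52.88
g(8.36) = 5622.66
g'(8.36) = 1972.62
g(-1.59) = -28.72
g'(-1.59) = 54.36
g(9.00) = 6982.00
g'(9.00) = 2279.00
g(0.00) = -2.00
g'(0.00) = 2.00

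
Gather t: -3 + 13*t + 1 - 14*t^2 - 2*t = -14*t^2 + 11*t - 2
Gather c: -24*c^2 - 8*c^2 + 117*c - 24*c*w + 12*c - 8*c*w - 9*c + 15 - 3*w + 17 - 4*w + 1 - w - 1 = -32*c^2 + c*(120 - 32*w) - 8*w + 32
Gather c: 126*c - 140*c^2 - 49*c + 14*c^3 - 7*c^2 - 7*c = 14*c^3 - 147*c^2 + 70*c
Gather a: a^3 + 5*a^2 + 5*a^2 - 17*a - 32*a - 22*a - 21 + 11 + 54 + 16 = a^3 + 10*a^2 - 71*a + 60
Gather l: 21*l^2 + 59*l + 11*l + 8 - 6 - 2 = 21*l^2 + 70*l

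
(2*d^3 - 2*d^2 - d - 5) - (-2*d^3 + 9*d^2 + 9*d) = 4*d^3 - 11*d^2 - 10*d - 5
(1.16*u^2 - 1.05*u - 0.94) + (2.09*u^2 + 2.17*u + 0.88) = 3.25*u^2 + 1.12*u - 0.0599999999999999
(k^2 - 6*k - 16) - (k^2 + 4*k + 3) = -10*k - 19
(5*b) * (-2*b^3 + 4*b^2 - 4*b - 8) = -10*b^4 + 20*b^3 - 20*b^2 - 40*b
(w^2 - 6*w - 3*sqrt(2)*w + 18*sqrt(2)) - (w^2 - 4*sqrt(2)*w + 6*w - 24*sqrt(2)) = -12*w + sqrt(2)*w + 42*sqrt(2)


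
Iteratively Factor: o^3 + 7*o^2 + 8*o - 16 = (o + 4)*(o^2 + 3*o - 4) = (o + 4)^2*(o - 1)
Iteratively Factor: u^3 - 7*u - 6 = (u + 2)*(u^2 - 2*u - 3) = (u + 1)*(u + 2)*(u - 3)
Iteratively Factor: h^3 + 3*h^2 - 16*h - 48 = (h - 4)*(h^2 + 7*h + 12) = (h - 4)*(h + 4)*(h + 3)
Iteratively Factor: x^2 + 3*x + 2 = (x + 2)*(x + 1)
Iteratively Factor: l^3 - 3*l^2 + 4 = (l + 1)*(l^2 - 4*l + 4) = (l - 2)*(l + 1)*(l - 2)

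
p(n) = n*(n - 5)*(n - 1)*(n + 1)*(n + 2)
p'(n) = n*(n - 5)*(n - 1)*(n + 1) + n*(n - 5)*(n - 1)*(n + 2) + n*(n - 5)*(n + 1)*(n + 2) + n*(n - 1)*(n + 1)*(n + 2) + (n - 5)*(n - 1)*(n + 1)*(n + 2)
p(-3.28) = -339.23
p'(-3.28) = 637.46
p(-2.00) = 0.00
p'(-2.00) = 42.00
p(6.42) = 3087.01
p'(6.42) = 4007.03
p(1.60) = -30.55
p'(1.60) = -81.26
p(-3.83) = -845.95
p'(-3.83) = 1253.01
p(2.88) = -217.34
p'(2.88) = -189.10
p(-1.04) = 0.49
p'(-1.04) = -12.59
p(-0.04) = -0.39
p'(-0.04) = 9.71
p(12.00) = 168168.00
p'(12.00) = 78274.00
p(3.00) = -240.00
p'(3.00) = -188.00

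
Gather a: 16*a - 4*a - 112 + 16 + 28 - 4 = 12*a - 72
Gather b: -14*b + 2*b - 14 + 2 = -12*b - 12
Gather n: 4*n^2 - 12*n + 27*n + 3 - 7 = 4*n^2 + 15*n - 4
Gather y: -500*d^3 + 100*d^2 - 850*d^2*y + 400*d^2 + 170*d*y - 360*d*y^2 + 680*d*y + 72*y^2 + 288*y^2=-500*d^3 + 500*d^2 + y^2*(360 - 360*d) + y*(-850*d^2 + 850*d)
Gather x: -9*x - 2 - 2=-9*x - 4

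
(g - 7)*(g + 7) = g^2 - 49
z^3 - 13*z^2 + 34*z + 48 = (z - 8)*(z - 6)*(z + 1)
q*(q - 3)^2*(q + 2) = q^4 - 4*q^3 - 3*q^2 + 18*q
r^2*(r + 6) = r^3 + 6*r^2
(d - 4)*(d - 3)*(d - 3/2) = d^3 - 17*d^2/2 + 45*d/2 - 18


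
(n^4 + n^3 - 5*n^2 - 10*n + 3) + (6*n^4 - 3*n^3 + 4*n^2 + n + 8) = 7*n^4 - 2*n^3 - n^2 - 9*n + 11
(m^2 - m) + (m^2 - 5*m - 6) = 2*m^2 - 6*m - 6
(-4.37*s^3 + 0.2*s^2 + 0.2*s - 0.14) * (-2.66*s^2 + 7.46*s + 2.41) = 11.6242*s^5 - 33.1322*s^4 - 9.5717*s^3 + 2.3464*s^2 - 0.5624*s - 0.3374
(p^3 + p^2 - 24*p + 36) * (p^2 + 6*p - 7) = p^5 + 7*p^4 - 25*p^3 - 115*p^2 + 384*p - 252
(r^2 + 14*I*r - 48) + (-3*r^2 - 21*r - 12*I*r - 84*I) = -2*r^2 - 21*r + 2*I*r - 48 - 84*I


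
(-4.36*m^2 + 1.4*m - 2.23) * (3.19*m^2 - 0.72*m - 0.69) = -13.9084*m^4 + 7.6052*m^3 - 5.1133*m^2 + 0.6396*m + 1.5387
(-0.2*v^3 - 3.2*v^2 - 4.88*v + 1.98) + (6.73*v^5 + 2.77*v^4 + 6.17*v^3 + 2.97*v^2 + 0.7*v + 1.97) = 6.73*v^5 + 2.77*v^4 + 5.97*v^3 - 0.23*v^2 - 4.18*v + 3.95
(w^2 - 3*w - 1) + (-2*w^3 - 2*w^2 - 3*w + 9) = -2*w^3 - w^2 - 6*w + 8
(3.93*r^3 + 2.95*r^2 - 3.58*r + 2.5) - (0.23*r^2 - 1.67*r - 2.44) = 3.93*r^3 + 2.72*r^2 - 1.91*r + 4.94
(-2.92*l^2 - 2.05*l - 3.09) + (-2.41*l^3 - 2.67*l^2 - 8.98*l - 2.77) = -2.41*l^3 - 5.59*l^2 - 11.03*l - 5.86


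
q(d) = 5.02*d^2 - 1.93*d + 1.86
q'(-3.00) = -32.05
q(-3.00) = 52.83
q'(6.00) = 58.31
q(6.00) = 171.00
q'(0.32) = 1.28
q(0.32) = 1.76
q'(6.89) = 67.25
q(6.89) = 226.87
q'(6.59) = 64.23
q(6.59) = 207.15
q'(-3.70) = -39.08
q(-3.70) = 77.72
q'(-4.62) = -48.31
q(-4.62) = 117.93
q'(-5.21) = -54.24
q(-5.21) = 148.18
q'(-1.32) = -15.18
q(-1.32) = 13.15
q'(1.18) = 9.92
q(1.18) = 6.57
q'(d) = 10.04*d - 1.93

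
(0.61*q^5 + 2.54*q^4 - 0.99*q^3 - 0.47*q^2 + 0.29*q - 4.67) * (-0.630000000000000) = -0.3843*q^5 - 1.6002*q^4 + 0.6237*q^3 + 0.2961*q^2 - 0.1827*q + 2.9421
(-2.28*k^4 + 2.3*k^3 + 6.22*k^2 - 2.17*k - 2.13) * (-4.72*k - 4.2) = 10.7616*k^5 - 1.28*k^4 - 39.0184*k^3 - 15.8816*k^2 + 19.1676*k + 8.946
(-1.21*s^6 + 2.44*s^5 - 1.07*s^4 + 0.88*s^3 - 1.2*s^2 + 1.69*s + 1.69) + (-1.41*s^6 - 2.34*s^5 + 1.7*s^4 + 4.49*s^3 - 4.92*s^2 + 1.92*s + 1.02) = -2.62*s^6 + 0.1*s^5 + 0.63*s^4 + 5.37*s^3 - 6.12*s^2 + 3.61*s + 2.71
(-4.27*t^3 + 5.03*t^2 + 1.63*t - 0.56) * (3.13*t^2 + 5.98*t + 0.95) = -13.3651*t^5 - 9.7907*t^4 + 31.1248*t^3 + 12.7731*t^2 - 1.8003*t - 0.532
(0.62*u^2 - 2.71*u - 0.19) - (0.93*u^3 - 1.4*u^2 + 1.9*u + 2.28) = -0.93*u^3 + 2.02*u^2 - 4.61*u - 2.47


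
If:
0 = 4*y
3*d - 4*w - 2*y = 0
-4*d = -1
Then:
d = 1/4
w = 3/16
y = 0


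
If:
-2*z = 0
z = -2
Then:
No Solution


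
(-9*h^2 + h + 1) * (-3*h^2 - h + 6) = 27*h^4 + 6*h^3 - 58*h^2 + 5*h + 6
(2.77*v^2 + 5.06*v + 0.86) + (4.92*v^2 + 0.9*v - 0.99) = 7.69*v^2 + 5.96*v - 0.13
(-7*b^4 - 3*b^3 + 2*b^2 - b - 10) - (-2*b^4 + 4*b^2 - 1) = -5*b^4 - 3*b^3 - 2*b^2 - b - 9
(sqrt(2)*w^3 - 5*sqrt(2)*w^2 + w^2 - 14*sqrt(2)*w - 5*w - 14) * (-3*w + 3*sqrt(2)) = -3*sqrt(2)*w^4 + 3*w^3 + 15*sqrt(2)*w^3 - 15*w^2 + 45*sqrt(2)*w^2 - 42*w - 15*sqrt(2)*w - 42*sqrt(2)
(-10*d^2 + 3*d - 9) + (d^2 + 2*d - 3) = -9*d^2 + 5*d - 12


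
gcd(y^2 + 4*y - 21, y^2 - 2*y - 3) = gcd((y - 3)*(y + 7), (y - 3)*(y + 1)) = y - 3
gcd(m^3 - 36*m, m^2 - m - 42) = m + 6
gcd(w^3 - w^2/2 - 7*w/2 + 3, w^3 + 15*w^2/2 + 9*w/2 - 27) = w - 3/2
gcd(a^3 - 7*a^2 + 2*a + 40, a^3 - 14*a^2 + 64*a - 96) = a - 4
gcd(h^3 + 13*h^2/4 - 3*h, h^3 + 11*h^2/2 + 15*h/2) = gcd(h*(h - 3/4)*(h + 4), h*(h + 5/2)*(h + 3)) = h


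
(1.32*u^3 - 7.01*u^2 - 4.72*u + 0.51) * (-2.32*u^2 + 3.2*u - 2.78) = -3.0624*u^5 + 20.4872*u^4 - 15.1512*u^3 + 3.2006*u^2 + 14.7536*u - 1.4178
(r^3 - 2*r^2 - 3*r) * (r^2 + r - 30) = r^5 - r^4 - 35*r^3 + 57*r^2 + 90*r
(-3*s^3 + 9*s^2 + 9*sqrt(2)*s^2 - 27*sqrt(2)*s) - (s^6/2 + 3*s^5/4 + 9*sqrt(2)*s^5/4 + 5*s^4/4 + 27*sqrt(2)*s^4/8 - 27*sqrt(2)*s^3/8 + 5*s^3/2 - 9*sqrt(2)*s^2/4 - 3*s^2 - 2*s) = -s^6/2 - 9*sqrt(2)*s^5/4 - 3*s^5/4 - 27*sqrt(2)*s^4/8 - 5*s^4/4 - 11*s^3/2 + 27*sqrt(2)*s^3/8 + 12*s^2 + 45*sqrt(2)*s^2/4 - 27*sqrt(2)*s + 2*s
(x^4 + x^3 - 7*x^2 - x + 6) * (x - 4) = x^5 - 3*x^4 - 11*x^3 + 27*x^2 + 10*x - 24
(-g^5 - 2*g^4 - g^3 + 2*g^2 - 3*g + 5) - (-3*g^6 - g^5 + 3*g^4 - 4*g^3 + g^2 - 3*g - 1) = 3*g^6 - 5*g^4 + 3*g^3 + g^2 + 6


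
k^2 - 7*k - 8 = (k - 8)*(k + 1)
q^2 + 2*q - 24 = (q - 4)*(q + 6)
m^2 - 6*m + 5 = (m - 5)*(m - 1)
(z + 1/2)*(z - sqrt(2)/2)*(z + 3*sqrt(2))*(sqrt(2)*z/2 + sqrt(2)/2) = sqrt(2)*z^4/2 + 3*sqrt(2)*z^3/4 + 5*z^3/2 - 5*sqrt(2)*z^2/4 + 15*z^2/4 - 9*sqrt(2)*z/4 + 5*z/4 - 3*sqrt(2)/4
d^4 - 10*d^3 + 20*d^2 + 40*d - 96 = (d - 6)*(d - 4)*(d - 2)*(d + 2)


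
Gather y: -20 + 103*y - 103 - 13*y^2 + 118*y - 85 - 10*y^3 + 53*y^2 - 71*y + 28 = -10*y^3 + 40*y^2 + 150*y - 180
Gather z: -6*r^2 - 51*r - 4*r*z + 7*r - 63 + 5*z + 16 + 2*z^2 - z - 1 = -6*r^2 - 44*r + 2*z^2 + z*(4 - 4*r) - 48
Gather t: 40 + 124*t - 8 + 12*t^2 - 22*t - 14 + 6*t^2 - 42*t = 18*t^2 + 60*t + 18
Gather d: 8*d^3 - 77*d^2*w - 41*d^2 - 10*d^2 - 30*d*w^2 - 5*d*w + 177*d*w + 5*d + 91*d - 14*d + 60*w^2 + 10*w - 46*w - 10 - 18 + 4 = 8*d^3 + d^2*(-77*w - 51) + d*(-30*w^2 + 172*w + 82) + 60*w^2 - 36*w - 24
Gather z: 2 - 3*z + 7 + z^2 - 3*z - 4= z^2 - 6*z + 5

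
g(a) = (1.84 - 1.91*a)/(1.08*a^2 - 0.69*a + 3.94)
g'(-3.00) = 0.10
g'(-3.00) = 0.10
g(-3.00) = 0.48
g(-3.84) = 0.41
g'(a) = (0.69 - 2.16*a)*(1.84 - 1.91*a)/(1.08*a^2 - 0.69*a + 3.94)^2 - 1.91/(1.08*a^2 - 0.69*a + 3.94) = (2.0628*a^2 - 3.9744*a - 6.2558)/(1.1664*a^4 - 1.4904*a^3 + 8.9865*a^2 - 5.4372*a + 15.5236)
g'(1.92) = -0.14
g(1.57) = -0.21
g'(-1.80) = 0.10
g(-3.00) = 0.48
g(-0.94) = 0.66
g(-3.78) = 0.41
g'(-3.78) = 0.08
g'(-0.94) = -0.02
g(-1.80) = 0.61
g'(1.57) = -0.24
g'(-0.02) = -0.39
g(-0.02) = 0.47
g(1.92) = -0.28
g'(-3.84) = 0.08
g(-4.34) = 0.37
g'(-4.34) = 0.07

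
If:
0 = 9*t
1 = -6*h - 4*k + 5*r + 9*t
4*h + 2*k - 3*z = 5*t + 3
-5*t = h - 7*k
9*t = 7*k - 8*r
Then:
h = -56/333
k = -8/333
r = -7/333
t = 0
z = -413/333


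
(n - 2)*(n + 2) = n^2 - 4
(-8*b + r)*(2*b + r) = -16*b^2 - 6*b*r + r^2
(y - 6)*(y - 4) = y^2 - 10*y + 24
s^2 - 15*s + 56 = (s - 8)*(s - 7)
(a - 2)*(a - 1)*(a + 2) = a^3 - a^2 - 4*a + 4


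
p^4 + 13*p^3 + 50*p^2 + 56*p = p*(p + 2)*(p + 4)*(p + 7)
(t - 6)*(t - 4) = t^2 - 10*t + 24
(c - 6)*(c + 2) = c^2 - 4*c - 12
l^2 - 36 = (l - 6)*(l + 6)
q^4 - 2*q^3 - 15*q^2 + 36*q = q*(q - 3)^2*(q + 4)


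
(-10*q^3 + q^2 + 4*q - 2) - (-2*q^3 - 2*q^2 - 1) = -8*q^3 + 3*q^2 + 4*q - 1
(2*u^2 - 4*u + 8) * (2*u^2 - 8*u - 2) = 4*u^4 - 24*u^3 + 44*u^2 - 56*u - 16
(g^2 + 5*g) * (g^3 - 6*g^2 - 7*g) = g^5 - g^4 - 37*g^3 - 35*g^2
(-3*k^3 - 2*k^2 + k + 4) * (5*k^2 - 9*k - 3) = -15*k^5 + 17*k^4 + 32*k^3 + 17*k^2 - 39*k - 12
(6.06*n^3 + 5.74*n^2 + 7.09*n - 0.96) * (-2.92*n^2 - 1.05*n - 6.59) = -17.6952*n^5 - 23.1238*n^4 - 66.6652*n^3 - 42.4679*n^2 - 45.7151*n + 6.3264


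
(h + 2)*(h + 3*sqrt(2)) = h^2 + 2*h + 3*sqrt(2)*h + 6*sqrt(2)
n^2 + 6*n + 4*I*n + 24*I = (n + 6)*(n + 4*I)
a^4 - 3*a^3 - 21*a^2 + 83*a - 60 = (a - 4)*(a - 3)*(a - 1)*(a + 5)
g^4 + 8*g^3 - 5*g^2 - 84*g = g*(g - 3)*(g + 4)*(g + 7)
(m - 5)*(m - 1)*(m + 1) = m^3 - 5*m^2 - m + 5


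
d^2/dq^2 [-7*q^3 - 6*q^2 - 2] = -42*q - 12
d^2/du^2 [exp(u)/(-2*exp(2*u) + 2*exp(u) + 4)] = (2*(2*exp(u) - 1)^2*exp(2*u) + (8*exp(u) - 3)*(-exp(2*u) + exp(u) + 2)*exp(u) + (-exp(2*u) + exp(u) + 2)^2)*exp(u)/(2*(-exp(2*u) + exp(u) + 2)^3)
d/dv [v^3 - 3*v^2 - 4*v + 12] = 3*v^2 - 6*v - 4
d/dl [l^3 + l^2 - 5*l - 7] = 3*l^2 + 2*l - 5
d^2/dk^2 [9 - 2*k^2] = -4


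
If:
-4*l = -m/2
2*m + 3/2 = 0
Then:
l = -3/32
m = -3/4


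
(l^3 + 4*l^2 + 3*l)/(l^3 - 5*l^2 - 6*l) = (l + 3)/(l - 6)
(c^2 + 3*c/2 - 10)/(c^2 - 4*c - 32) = (c - 5/2)/(c - 8)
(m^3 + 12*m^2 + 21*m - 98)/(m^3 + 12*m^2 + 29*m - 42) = (m^2 + 5*m - 14)/(m^2 + 5*m - 6)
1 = 1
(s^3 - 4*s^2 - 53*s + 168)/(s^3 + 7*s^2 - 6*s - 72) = (s^2 - s - 56)/(s^2 + 10*s + 24)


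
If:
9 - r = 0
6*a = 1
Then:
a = 1/6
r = 9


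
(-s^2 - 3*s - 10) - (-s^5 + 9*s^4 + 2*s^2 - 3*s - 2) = s^5 - 9*s^4 - 3*s^2 - 8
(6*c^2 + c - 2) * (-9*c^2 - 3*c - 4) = -54*c^4 - 27*c^3 - 9*c^2 + 2*c + 8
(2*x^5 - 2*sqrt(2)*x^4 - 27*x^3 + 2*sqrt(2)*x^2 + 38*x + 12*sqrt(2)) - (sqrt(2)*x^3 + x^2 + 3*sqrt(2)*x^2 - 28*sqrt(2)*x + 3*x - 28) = 2*x^5 - 2*sqrt(2)*x^4 - 27*x^3 - sqrt(2)*x^3 - sqrt(2)*x^2 - x^2 + 35*x + 28*sqrt(2)*x + 12*sqrt(2) + 28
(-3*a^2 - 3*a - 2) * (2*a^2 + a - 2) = -6*a^4 - 9*a^3 - a^2 + 4*a + 4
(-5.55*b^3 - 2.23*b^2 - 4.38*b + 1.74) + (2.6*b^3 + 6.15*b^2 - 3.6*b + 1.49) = -2.95*b^3 + 3.92*b^2 - 7.98*b + 3.23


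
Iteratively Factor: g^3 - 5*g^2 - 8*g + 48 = (g - 4)*(g^2 - g - 12) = (g - 4)*(g + 3)*(g - 4)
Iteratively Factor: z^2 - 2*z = (z - 2)*(z)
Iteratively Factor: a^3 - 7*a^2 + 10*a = (a - 2)*(a^2 - 5*a) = (a - 5)*(a - 2)*(a)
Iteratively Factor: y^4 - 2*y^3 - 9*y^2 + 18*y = (y)*(y^3 - 2*y^2 - 9*y + 18) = y*(y - 3)*(y^2 + y - 6) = y*(y - 3)*(y - 2)*(y + 3)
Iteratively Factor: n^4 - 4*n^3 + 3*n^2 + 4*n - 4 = (n - 1)*(n^3 - 3*n^2 + 4) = (n - 1)*(n + 1)*(n^2 - 4*n + 4) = (n - 2)*(n - 1)*(n + 1)*(n - 2)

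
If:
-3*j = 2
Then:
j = -2/3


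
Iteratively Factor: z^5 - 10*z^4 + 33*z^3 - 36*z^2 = (z - 3)*(z^4 - 7*z^3 + 12*z^2) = (z - 4)*(z - 3)*(z^3 - 3*z^2) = z*(z - 4)*(z - 3)*(z^2 - 3*z) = z^2*(z - 4)*(z - 3)*(z - 3)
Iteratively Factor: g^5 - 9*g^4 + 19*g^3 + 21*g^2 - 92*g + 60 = (g + 2)*(g^4 - 11*g^3 + 41*g^2 - 61*g + 30) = (g - 2)*(g + 2)*(g^3 - 9*g^2 + 23*g - 15) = (g - 5)*(g - 2)*(g + 2)*(g^2 - 4*g + 3) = (g - 5)*(g - 3)*(g - 2)*(g + 2)*(g - 1)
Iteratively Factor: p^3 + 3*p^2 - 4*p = (p)*(p^2 + 3*p - 4) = p*(p - 1)*(p + 4)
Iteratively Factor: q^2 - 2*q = (q - 2)*(q)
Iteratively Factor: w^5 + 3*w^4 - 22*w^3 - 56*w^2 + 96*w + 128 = (w - 2)*(w^4 + 5*w^3 - 12*w^2 - 80*w - 64) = (w - 2)*(w + 1)*(w^3 + 4*w^2 - 16*w - 64) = (w - 2)*(w + 1)*(w + 4)*(w^2 - 16) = (w - 2)*(w + 1)*(w + 4)^2*(w - 4)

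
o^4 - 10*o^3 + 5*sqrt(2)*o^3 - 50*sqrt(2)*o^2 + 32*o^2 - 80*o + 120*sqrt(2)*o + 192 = (o - 6)*(o - 4)*(o + sqrt(2))*(o + 4*sqrt(2))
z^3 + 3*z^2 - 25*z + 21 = (z - 3)*(z - 1)*(z + 7)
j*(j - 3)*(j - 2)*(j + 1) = j^4 - 4*j^3 + j^2 + 6*j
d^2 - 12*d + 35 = (d - 7)*(d - 5)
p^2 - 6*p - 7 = (p - 7)*(p + 1)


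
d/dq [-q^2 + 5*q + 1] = 5 - 2*q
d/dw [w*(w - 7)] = 2*w - 7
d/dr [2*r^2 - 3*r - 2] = 4*r - 3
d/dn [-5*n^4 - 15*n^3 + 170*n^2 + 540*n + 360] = -20*n^3 - 45*n^2 + 340*n + 540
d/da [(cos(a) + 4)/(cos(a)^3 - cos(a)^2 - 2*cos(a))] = (-13*cos(a) + 11*cos(2*a) + cos(3*a) - 5)*sin(a)/(2*(sin(a)^2 + cos(a) + 1)^2*cos(a)^2)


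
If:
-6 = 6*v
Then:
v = -1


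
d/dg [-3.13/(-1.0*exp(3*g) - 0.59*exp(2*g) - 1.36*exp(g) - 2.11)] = (-9.39*exp(2*g) - 3.6934*exp(g) - 4.2568)*exp(g)/(1.0*exp(3*g) + 0.59*exp(2*g) + 1.36*exp(g) + 2.11)^2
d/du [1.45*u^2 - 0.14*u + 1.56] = 2.9*u - 0.14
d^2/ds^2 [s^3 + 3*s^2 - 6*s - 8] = 6*s + 6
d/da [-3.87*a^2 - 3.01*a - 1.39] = -7.74*a - 3.01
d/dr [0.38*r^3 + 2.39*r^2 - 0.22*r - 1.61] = 1.14*r^2 + 4.78*r - 0.22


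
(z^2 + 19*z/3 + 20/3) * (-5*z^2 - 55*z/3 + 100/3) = -5*z^4 - 50*z^3 - 1045*z^2/9 + 800*z/9 + 2000/9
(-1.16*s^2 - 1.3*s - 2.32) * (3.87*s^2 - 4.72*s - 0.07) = -4.4892*s^4 + 0.444199999999999*s^3 - 2.7612*s^2 + 11.0414*s + 0.1624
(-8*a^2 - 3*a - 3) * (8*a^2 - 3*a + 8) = -64*a^4 - 79*a^2 - 15*a - 24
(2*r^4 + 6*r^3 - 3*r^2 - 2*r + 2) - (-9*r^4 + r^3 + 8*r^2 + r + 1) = 11*r^4 + 5*r^3 - 11*r^2 - 3*r + 1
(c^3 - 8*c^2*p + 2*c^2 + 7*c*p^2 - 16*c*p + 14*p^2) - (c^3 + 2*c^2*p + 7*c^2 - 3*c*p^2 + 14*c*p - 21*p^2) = -10*c^2*p - 5*c^2 + 10*c*p^2 - 30*c*p + 35*p^2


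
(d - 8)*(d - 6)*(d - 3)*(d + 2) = d^4 - 15*d^3 + 56*d^2 + 36*d - 288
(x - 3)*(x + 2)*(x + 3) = x^3 + 2*x^2 - 9*x - 18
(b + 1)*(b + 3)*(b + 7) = b^3 + 11*b^2 + 31*b + 21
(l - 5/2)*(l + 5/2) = l^2 - 25/4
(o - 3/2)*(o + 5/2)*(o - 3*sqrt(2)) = o^3 - 3*sqrt(2)*o^2 + o^2 - 3*sqrt(2)*o - 15*o/4 + 45*sqrt(2)/4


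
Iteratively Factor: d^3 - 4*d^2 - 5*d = (d - 5)*(d^2 + d) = (d - 5)*(d + 1)*(d)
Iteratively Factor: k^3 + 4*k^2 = (k)*(k^2 + 4*k) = k^2*(k + 4)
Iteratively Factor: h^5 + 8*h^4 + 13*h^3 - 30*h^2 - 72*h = (h + 3)*(h^4 + 5*h^3 - 2*h^2 - 24*h) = (h + 3)*(h + 4)*(h^3 + h^2 - 6*h) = (h - 2)*(h + 3)*(h + 4)*(h^2 + 3*h) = (h - 2)*(h + 3)^2*(h + 4)*(h)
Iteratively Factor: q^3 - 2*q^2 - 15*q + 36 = (q - 3)*(q^2 + q - 12) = (q - 3)^2*(q + 4)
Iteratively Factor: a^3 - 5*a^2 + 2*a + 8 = (a + 1)*(a^2 - 6*a + 8) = (a - 4)*(a + 1)*(a - 2)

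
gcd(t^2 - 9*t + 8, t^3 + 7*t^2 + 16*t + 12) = 1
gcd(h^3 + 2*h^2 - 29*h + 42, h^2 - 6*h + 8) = h - 2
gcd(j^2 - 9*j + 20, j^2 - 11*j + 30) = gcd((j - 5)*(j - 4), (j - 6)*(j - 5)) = j - 5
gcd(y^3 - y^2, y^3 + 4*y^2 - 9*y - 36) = 1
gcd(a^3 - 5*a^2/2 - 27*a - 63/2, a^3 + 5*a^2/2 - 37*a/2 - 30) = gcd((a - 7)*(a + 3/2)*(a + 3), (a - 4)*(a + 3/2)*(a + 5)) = a + 3/2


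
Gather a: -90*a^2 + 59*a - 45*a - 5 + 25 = -90*a^2 + 14*a + 20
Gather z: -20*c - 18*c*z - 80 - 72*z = -20*c + z*(-18*c - 72) - 80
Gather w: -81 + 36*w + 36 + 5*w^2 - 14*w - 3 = 5*w^2 + 22*w - 48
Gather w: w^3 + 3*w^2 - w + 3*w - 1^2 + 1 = w^3 + 3*w^2 + 2*w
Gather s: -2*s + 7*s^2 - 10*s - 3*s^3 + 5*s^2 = -3*s^3 + 12*s^2 - 12*s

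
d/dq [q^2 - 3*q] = 2*q - 3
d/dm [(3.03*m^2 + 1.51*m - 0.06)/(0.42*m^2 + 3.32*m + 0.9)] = (9.4254*m^2 + 5.5044*m + 1.5582)/(0.1764*m^4 + 2.7888*m^3 + 11.7784*m^2 + 5.976*m + 0.81)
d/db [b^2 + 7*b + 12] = 2*b + 7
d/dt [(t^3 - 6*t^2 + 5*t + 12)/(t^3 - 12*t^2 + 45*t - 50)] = 2*(-3*t^3 + 25*t^2 - 73*t + 79)/(t^5 - 19*t^4 + 139*t^3 - 485*t^2 + 800*t - 500)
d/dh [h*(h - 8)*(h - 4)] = 3*h^2 - 24*h + 32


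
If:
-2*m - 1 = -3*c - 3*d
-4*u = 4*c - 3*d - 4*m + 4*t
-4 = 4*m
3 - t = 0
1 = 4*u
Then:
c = -18/7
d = 47/21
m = -1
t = 3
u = 1/4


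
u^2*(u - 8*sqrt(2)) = u^3 - 8*sqrt(2)*u^2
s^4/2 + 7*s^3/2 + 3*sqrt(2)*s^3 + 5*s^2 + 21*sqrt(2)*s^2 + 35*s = s*(s/2 + sqrt(2)/2)*(s + 7)*(s + 5*sqrt(2))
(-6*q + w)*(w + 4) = -6*q*w - 24*q + w^2 + 4*w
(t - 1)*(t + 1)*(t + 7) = t^3 + 7*t^2 - t - 7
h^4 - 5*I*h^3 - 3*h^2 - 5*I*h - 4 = (h - 4*I)*(h - I)^2*(h + I)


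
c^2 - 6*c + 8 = (c - 4)*(c - 2)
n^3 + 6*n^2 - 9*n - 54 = (n - 3)*(n + 3)*(n + 6)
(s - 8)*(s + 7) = s^2 - s - 56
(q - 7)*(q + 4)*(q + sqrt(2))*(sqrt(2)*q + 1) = sqrt(2)*q^4 - 3*sqrt(2)*q^3 + 3*q^3 - 27*sqrt(2)*q^2 - 9*q^2 - 84*q - 3*sqrt(2)*q - 28*sqrt(2)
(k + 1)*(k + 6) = k^2 + 7*k + 6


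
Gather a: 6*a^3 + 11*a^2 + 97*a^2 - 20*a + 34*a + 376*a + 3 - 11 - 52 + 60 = 6*a^3 + 108*a^2 + 390*a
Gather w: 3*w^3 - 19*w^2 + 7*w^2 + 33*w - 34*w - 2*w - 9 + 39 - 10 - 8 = 3*w^3 - 12*w^2 - 3*w + 12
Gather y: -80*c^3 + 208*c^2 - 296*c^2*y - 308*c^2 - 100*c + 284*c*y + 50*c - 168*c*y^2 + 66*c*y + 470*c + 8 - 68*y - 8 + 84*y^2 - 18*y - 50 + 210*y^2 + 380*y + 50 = -80*c^3 - 100*c^2 + 420*c + y^2*(294 - 168*c) + y*(-296*c^2 + 350*c + 294)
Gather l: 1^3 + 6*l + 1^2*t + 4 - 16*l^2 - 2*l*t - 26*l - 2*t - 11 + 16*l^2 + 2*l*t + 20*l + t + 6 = 0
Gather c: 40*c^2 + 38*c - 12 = 40*c^2 + 38*c - 12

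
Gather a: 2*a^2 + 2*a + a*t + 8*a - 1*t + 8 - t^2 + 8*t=2*a^2 + a*(t + 10) - t^2 + 7*t + 8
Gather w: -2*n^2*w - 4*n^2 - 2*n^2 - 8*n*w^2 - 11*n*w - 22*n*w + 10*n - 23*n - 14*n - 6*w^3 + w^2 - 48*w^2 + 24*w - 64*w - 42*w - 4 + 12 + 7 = -6*n^2 - 27*n - 6*w^3 + w^2*(-8*n - 47) + w*(-2*n^2 - 33*n - 82) + 15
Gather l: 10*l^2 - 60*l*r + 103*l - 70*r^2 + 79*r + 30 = 10*l^2 + l*(103 - 60*r) - 70*r^2 + 79*r + 30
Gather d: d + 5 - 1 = d + 4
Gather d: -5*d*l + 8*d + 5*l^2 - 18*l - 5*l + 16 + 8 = d*(8 - 5*l) + 5*l^2 - 23*l + 24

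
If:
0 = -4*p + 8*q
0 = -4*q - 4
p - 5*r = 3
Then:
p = -2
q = -1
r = -1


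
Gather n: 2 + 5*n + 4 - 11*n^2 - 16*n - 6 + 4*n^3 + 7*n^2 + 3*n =4*n^3 - 4*n^2 - 8*n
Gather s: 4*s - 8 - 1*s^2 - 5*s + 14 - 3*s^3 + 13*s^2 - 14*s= -3*s^3 + 12*s^2 - 15*s + 6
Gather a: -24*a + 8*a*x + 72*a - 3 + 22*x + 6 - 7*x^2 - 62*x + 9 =a*(8*x + 48) - 7*x^2 - 40*x + 12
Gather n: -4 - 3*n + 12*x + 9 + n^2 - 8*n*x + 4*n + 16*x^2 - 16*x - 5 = n^2 + n*(1 - 8*x) + 16*x^2 - 4*x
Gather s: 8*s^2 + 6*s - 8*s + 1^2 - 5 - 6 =8*s^2 - 2*s - 10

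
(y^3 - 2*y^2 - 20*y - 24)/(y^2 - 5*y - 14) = (y^2 - 4*y - 12)/(y - 7)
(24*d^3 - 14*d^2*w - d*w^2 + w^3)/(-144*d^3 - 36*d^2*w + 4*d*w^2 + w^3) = (6*d^2 - 5*d*w + w^2)/(-36*d^2 + w^2)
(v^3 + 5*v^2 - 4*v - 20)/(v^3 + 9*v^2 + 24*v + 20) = (v - 2)/(v + 2)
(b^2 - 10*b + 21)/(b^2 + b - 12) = (b - 7)/(b + 4)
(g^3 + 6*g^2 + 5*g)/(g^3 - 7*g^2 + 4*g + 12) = g*(g + 5)/(g^2 - 8*g + 12)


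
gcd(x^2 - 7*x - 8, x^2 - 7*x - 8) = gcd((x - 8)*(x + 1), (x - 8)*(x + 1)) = x^2 - 7*x - 8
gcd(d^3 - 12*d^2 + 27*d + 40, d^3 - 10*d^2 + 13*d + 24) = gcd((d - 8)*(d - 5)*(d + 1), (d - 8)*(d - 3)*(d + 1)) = d^2 - 7*d - 8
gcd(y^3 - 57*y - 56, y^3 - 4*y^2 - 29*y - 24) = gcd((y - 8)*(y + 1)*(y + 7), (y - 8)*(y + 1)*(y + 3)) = y^2 - 7*y - 8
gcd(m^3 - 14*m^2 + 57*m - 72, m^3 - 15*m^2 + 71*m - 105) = m - 3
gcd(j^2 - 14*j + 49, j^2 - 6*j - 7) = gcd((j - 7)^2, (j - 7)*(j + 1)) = j - 7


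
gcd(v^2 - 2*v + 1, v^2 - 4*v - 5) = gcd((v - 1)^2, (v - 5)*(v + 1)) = 1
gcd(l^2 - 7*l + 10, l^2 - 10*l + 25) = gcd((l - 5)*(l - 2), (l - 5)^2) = l - 5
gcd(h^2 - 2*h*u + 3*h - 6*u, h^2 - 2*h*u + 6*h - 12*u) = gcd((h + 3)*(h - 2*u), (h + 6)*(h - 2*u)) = -h + 2*u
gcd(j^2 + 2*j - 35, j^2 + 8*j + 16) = 1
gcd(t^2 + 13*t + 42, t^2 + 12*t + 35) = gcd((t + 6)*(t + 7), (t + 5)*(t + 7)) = t + 7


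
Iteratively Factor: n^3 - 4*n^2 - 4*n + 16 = (n - 2)*(n^2 - 2*n - 8) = (n - 2)*(n + 2)*(n - 4)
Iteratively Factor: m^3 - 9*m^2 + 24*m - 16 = (m - 4)*(m^2 - 5*m + 4) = (m - 4)*(m - 1)*(m - 4)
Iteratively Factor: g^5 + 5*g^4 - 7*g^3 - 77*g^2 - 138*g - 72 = (g + 3)*(g^4 + 2*g^3 - 13*g^2 - 38*g - 24) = (g - 4)*(g + 3)*(g^3 + 6*g^2 + 11*g + 6) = (g - 4)*(g + 1)*(g + 3)*(g^2 + 5*g + 6) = (g - 4)*(g + 1)*(g + 3)^2*(g + 2)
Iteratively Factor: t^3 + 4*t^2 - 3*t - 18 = (t + 3)*(t^2 + t - 6) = (t - 2)*(t + 3)*(t + 3)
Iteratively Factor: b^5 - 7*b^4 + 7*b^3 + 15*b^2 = (b)*(b^4 - 7*b^3 + 7*b^2 + 15*b) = b*(b - 3)*(b^3 - 4*b^2 - 5*b) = b*(b - 5)*(b - 3)*(b^2 + b) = b*(b - 5)*(b - 3)*(b + 1)*(b)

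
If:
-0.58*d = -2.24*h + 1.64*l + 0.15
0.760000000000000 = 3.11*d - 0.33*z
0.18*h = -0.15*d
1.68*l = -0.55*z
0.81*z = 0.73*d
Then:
No Solution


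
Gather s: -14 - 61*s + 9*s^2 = 9*s^2 - 61*s - 14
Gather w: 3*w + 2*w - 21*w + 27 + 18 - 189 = -16*w - 144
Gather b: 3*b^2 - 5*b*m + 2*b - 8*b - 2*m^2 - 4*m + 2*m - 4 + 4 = 3*b^2 + b*(-5*m - 6) - 2*m^2 - 2*m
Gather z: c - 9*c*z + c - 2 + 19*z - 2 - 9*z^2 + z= 2*c - 9*z^2 + z*(20 - 9*c) - 4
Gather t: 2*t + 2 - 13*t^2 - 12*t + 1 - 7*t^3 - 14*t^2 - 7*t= -7*t^3 - 27*t^2 - 17*t + 3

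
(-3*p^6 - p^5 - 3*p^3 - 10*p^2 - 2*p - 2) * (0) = 0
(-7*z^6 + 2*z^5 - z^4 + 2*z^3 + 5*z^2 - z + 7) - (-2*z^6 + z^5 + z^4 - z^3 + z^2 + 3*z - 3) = -5*z^6 + z^5 - 2*z^4 + 3*z^3 + 4*z^2 - 4*z + 10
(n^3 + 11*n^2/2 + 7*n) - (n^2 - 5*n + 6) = n^3 + 9*n^2/2 + 12*n - 6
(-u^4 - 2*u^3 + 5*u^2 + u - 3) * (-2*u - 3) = 2*u^5 + 7*u^4 - 4*u^3 - 17*u^2 + 3*u + 9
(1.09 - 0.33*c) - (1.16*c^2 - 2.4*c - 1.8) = -1.16*c^2 + 2.07*c + 2.89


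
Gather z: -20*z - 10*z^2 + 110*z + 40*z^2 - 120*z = 30*z^2 - 30*z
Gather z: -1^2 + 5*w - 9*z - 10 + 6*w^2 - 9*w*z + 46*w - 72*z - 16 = 6*w^2 + 51*w + z*(-9*w - 81) - 27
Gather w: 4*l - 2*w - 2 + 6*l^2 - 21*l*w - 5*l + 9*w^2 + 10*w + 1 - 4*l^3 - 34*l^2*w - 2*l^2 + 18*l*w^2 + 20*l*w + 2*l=-4*l^3 + 4*l^2 + l + w^2*(18*l + 9) + w*(-34*l^2 - l + 8) - 1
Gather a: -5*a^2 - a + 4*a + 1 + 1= -5*a^2 + 3*a + 2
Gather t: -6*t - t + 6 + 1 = 7 - 7*t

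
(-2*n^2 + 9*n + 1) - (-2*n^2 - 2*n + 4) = 11*n - 3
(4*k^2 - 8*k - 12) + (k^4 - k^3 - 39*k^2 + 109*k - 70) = k^4 - k^3 - 35*k^2 + 101*k - 82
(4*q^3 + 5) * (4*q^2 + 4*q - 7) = 16*q^5 + 16*q^4 - 28*q^3 + 20*q^2 + 20*q - 35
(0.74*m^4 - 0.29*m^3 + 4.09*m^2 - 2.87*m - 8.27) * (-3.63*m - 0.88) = -2.6862*m^5 + 0.4015*m^4 - 14.5915*m^3 + 6.8189*m^2 + 32.5457*m + 7.2776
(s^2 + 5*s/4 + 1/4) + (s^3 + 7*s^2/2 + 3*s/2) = s^3 + 9*s^2/2 + 11*s/4 + 1/4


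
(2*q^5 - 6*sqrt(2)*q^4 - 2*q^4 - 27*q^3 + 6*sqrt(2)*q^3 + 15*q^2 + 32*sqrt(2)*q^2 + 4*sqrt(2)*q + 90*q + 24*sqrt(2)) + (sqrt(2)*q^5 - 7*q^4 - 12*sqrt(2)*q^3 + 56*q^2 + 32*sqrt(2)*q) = sqrt(2)*q^5 + 2*q^5 - 9*q^4 - 6*sqrt(2)*q^4 - 27*q^3 - 6*sqrt(2)*q^3 + 32*sqrt(2)*q^2 + 71*q^2 + 36*sqrt(2)*q + 90*q + 24*sqrt(2)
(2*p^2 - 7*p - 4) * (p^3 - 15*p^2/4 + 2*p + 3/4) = 2*p^5 - 29*p^4/2 + 105*p^3/4 + 5*p^2/2 - 53*p/4 - 3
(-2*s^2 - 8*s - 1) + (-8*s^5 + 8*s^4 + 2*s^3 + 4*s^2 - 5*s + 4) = -8*s^5 + 8*s^4 + 2*s^3 + 2*s^2 - 13*s + 3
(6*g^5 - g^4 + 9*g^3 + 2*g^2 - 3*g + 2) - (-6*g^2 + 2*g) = 6*g^5 - g^4 + 9*g^3 + 8*g^2 - 5*g + 2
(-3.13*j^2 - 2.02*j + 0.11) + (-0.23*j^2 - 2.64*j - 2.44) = -3.36*j^2 - 4.66*j - 2.33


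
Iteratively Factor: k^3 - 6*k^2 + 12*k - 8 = (k - 2)*(k^2 - 4*k + 4) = (k - 2)^2*(k - 2)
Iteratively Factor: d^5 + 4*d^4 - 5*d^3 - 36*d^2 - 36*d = (d + 2)*(d^4 + 2*d^3 - 9*d^2 - 18*d) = (d + 2)^2*(d^3 - 9*d) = d*(d + 2)^2*(d^2 - 9) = d*(d - 3)*(d + 2)^2*(d + 3)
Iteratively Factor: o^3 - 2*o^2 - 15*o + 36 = (o - 3)*(o^2 + o - 12) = (o - 3)*(o + 4)*(o - 3)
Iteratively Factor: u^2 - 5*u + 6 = (u - 2)*(u - 3)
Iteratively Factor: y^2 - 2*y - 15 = (y - 5)*(y + 3)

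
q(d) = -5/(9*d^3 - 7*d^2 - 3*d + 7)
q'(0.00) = -0.31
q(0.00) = -0.71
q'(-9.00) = 0.00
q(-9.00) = 0.00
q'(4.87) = 0.00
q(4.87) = -0.01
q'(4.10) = 0.01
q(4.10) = -0.01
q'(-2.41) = 0.04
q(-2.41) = 0.03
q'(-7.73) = 0.00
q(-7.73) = 0.00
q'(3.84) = 0.01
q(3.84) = -0.01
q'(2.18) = 0.13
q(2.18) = -0.08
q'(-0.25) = 0.21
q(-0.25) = -0.70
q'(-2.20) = 0.06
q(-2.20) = 0.04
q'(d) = -5*(-27*d^2 + 14*d + 3)/(9*d^3 - 7*d^2 - 3*d + 7)^2 = 5*(27*d^2 - 14*d - 3)/(9*d^3 - 7*d^2 - 3*d + 7)^2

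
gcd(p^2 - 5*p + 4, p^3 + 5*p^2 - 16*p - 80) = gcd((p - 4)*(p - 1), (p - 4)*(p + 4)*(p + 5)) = p - 4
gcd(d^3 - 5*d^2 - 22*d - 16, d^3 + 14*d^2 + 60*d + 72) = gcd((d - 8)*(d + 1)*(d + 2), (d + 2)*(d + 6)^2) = d + 2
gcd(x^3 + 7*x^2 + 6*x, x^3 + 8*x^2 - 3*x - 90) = x + 6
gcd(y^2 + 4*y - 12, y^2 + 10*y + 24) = y + 6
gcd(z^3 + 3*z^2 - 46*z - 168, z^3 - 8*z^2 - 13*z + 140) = z^2 - 3*z - 28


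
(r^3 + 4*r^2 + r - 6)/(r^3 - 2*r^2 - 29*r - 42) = (r - 1)/(r - 7)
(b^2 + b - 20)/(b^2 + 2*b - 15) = (b - 4)/(b - 3)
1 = 1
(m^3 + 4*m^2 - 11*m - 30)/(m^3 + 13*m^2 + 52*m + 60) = (m - 3)/(m + 6)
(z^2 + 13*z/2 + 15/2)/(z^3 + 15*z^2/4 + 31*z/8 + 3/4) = 4*(z + 5)/(4*z^2 + 9*z + 2)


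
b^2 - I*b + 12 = (b - 4*I)*(b + 3*I)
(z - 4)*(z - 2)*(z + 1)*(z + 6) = z^4 + z^3 - 28*z^2 + 20*z + 48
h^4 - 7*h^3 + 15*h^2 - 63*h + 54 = (h - 6)*(h - 1)*(h - 3*I)*(h + 3*I)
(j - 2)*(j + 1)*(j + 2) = j^3 + j^2 - 4*j - 4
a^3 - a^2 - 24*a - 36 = (a - 6)*(a + 2)*(a + 3)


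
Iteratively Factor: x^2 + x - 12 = (x - 3)*(x + 4)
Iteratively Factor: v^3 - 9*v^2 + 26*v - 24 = (v - 3)*(v^2 - 6*v + 8) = (v - 3)*(v - 2)*(v - 4)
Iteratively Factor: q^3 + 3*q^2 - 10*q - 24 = (q + 4)*(q^2 - q - 6) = (q - 3)*(q + 4)*(q + 2)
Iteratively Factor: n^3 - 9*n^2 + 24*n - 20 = (n - 2)*(n^2 - 7*n + 10) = (n - 2)^2*(n - 5)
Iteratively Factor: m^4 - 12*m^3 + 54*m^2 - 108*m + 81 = (m - 3)*(m^3 - 9*m^2 + 27*m - 27) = (m - 3)^2*(m^2 - 6*m + 9) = (m - 3)^3*(m - 3)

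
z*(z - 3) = z^2 - 3*z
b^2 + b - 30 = (b - 5)*(b + 6)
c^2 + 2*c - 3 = (c - 1)*(c + 3)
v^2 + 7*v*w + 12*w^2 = (v + 3*w)*(v + 4*w)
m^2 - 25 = (m - 5)*(m + 5)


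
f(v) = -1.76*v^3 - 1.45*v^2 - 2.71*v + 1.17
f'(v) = -5.28*v^2 - 2.9*v - 2.71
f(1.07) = -5.55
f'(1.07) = -11.86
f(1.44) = -10.99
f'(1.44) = -17.83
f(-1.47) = 7.61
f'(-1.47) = -9.86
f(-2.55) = 27.84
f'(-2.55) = -29.65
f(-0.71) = 2.99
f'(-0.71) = -3.31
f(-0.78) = 3.24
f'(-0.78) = -3.66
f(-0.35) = 2.02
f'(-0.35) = -2.34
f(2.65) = -48.95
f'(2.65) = -47.47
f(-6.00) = 345.39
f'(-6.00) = -175.39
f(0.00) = 1.17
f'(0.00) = -2.71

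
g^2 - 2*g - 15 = (g - 5)*(g + 3)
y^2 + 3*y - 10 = (y - 2)*(y + 5)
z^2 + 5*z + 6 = (z + 2)*(z + 3)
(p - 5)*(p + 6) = p^2 + p - 30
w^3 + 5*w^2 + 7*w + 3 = (w + 1)^2*(w + 3)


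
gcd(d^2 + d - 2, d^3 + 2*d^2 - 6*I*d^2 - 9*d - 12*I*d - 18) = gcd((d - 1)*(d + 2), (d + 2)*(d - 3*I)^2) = d + 2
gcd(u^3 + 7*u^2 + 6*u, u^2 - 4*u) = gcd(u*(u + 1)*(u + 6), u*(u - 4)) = u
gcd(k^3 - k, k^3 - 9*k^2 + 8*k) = k^2 - k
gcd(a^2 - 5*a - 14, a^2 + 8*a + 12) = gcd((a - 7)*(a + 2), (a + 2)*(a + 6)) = a + 2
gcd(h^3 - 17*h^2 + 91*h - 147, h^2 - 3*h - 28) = h - 7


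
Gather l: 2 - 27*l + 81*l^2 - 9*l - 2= 81*l^2 - 36*l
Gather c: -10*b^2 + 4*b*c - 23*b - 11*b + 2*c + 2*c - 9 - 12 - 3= -10*b^2 - 34*b + c*(4*b + 4) - 24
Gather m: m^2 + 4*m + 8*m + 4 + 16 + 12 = m^2 + 12*m + 32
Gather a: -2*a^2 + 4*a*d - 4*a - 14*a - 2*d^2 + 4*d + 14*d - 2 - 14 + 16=-2*a^2 + a*(4*d - 18) - 2*d^2 + 18*d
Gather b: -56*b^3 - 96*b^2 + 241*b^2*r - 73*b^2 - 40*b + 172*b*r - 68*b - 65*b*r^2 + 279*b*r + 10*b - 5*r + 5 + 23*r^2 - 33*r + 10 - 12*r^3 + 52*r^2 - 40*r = -56*b^3 + b^2*(241*r - 169) + b*(-65*r^2 + 451*r - 98) - 12*r^3 + 75*r^2 - 78*r + 15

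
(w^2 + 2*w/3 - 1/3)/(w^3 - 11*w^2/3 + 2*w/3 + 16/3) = (3*w - 1)/(3*w^2 - 14*w + 16)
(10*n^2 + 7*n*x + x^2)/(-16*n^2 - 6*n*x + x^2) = (5*n + x)/(-8*n + x)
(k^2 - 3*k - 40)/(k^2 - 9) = (k^2 - 3*k - 40)/(k^2 - 9)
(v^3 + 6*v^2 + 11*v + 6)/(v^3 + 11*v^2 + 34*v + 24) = (v^2 + 5*v + 6)/(v^2 + 10*v + 24)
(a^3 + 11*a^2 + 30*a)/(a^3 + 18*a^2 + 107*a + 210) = a/(a + 7)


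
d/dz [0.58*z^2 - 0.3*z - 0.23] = 1.16*z - 0.3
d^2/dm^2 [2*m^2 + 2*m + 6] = 4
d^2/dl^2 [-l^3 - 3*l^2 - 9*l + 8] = -6*l - 6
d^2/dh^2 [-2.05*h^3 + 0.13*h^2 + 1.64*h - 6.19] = 0.26 - 12.3*h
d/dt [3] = 0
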